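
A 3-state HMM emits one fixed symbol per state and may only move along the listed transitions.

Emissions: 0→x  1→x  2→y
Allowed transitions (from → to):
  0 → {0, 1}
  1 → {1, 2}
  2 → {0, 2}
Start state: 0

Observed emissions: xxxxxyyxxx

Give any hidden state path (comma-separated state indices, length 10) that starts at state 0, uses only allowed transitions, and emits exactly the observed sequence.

0,0,0,1,1,2,2,0,0,1

  pos 0: x in {0,1}, choose 0; start
  pos 1: x in {0,1}, choose 0; 0->0 ok
  pos 2: x in {0,1}, choose 0; 0->0 ok
  pos 3: x in {0,1}, choose 1; 0->1 ok
  pos 4: x in {0,1}, choose 1; 1->1 ok
  pos 5: y in {2}, choose 2; 1->2 ok
  pos 6: y in {2}, choose 2; 2->2 ok
  pos 7: x in {0,1}, choose 0; 2->0 ok
  pos 8: x in {0,1}, choose 0; 0->0 ok
  pos 9: x in {0,1}, choose 1; 0->1 ok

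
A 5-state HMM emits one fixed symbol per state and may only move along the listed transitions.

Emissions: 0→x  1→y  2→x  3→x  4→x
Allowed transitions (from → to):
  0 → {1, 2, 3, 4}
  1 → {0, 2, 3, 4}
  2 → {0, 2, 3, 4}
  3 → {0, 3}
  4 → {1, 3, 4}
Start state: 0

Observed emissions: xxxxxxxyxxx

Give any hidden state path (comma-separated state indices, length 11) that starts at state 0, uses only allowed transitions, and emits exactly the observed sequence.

  [0] x  {0,2,3,4}  => 0  start
  [1] x  {0,2,3,4}  => 4  0->4 ok
  [2] x  {0,2,3,4}  => 3  4->3 ok
  [3] x  {0,2,3,4}  => 0  3->0 ok
  [4] x  {0,2,3,4}  => 4  0->4 ok
  [5] x  {0,2,3,4}  => 3  4->3 ok
  [6] x  {0,2,3,4}  => 0  3->0 ok
  [7] y  {1}  => 1  0->1 ok
  [8] x  {0,2,3,4}  => 3  1->3 ok
  [9] x  {0,2,3,4}  => 3  3->3 ok
  [10] x  {0,2,3,4}  => 0  3->0 ok

0,4,3,0,4,3,0,1,3,3,0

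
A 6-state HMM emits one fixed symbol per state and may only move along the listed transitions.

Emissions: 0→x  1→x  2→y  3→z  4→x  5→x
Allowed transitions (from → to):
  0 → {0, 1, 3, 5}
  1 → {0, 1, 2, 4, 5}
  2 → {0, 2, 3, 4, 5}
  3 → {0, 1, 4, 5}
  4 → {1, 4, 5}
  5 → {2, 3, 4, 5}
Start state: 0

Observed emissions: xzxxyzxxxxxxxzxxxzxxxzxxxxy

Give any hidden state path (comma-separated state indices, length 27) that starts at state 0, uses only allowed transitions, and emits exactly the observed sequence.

  pos 0: x in {0,1,4,5}, choose 0; start
  pos 1: z in {3}, choose 3; 0->3 ok
  pos 2: x in {0,1,4,5}, choose 4; 3->4 ok
  pos 3: x in {0,1,4,5}, choose 1; 4->1 ok
  pos 4: y in {2}, choose 2; 1->2 ok
  pos 5: z in {3}, choose 3; 2->3 ok
  pos 6: x in {0,1,4,5}, choose 4; 3->4 ok
  pos 7: x in {0,1,4,5}, choose 4; 4->4 ok
  pos 8: x in {0,1,4,5}, choose 4; 4->4 ok
  pos 9: x in {0,1,4,5}, choose 5; 4->5 ok
  pos 10: x in {0,1,4,5}, choose 4; 5->4 ok
  pos 11: x in {0,1,4,5}, choose 1; 4->1 ok
  pos 12: x in {0,1,4,5}, choose 0; 1->0 ok
  pos 13: z in {3}, choose 3; 0->3 ok
  pos 14: x in {0,1,4,5}, choose 1; 3->1 ok
  pos 15: x in {0,1,4,5}, choose 1; 1->1 ok
  pos 16: x in {0,1,4,5}, choose 0; 1->0 ok
  pos 17: z in {3}, choose 3; 0->3 ok
  pos 18: x in {0,1,4,5}, choose 5; 3->5 ok
  pos 19: x in {0,1,4,5}, choose 5; 5->5 ok
  pos 20: x in {0,1,4,5}, choose 5; 5->5 ok
  pos 21: z in {3}, choose 3; 5->3 ok
  pos 22: x in {0,1,4,5}, choose 1; 3->1 ok
  pos 23: x in {0,1,4,5}, choose 0; 1->0 ok
  pos 24: x in {0,1,4,5}, choose 5; 0->5 ok
  pos 25: x in {0,1,4,5}, choose 5; 5->5 ok
  pos 26: y in {2}, choose 2; 5->2 ok

0,3,4,1,2,3,4,4,4,5,4,1,0,3,1,1,0,3,5,5,5,3,1,0,5,5,2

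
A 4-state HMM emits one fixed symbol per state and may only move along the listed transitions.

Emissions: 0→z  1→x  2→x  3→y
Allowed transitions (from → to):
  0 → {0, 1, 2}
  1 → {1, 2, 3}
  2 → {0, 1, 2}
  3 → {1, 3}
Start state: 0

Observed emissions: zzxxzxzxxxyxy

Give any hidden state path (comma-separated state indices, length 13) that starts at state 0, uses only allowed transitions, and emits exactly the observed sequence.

0,0,1,2,0,2,0,1,1,1,3,1,3

  0: obs=z cand={0} pick 0 [start]
  1: obs=z cand={0} pick 0 [0->0 ok]
  2: obs=x cand={1,2} pick 1 [0->1 ok]
  3: obs=x cand={1,2} pick 2 [1->2 ok]
  4: obs=z cand={0} pick 0 [2->0 ok]
  5: obs=x cand={1,2} pick 2 [0->2 ok]
  6: obs=z cand={0} pick 0 [2->0 ok]
  7: obs=x cand={1,2} pick 1 [0->1 ok]
  8: obs=x cand={1,2} pick 1 [1->1 ok]
  9: obs=x cand={1,2} pick 1 [1->1 ok]
  10: obs=y cand={3} pick 3 [1->3 ok]
  11: obs=x cand={1,2} pick 1 [3->1 ok]
  12: obs=y cand={3} pick 3 [1->3 ok]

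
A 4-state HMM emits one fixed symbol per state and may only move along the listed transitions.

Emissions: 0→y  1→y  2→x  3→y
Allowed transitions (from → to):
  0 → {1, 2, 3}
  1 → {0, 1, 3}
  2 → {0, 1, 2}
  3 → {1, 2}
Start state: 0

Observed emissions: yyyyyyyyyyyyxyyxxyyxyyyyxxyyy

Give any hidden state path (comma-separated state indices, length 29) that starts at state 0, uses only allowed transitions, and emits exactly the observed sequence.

0,1,1,0,1,0,1,1,0,3,1,3,2,0,3,2,2,0,3,2,0,3,1,3,2,2,1,1,1

  t0 'y' -> {0,1,3}, take 0 (start)
  t1 'y' -> {0,1,3}, take 1 (0->1 ok)
  t2 'y' -> {0,1,3}, take 1 (1->1 ok)
  t3 'y' -> {0,1,3}, take 0 (1->0 ok)
  t4 'y' -> {0,1,3}, take 1 (0->1 ok)
  t5 'y' -> {0,1,3}, take 0 (1->0 ok)
  t6 'y' -> {0,1,3}, take 1 (0->1 ok)
  t7 'y' -> {0,1,3}, take 1 (1->1 ok)
  t8 'y' -> {0,1,3}, take 0 (1->0 ok)
  t9 'y' -> {0,1,3}, take 3 (0->3 ok)
  t10 'y' -> {0,1,3}, take 1 (3->1 ok)
  t11 'y' -> {0,1,3}, take 3 (1->3 ok)
  t12 'x' -> {2}, take 2 (3->2 ok)
  t13 'y' -> {0,1,3}, take 0 (2->0 ok)
  t14 'y' -> {0,1,3}, take 3 (0->3 ok)
  t15 'x' -> {2}, take 2 (3->2 ok)
  t16 'x' -> {2}, take 2 (2->2 ok)
  t17 'y' -> {0,1,3}, take 0 (2->0 ok)
  t18 'y' -> {0,1,3}, take 3 (0->3 ok)
  t19 'x' -> {2}, take 2 (3->2 ok)
  t20 'y' -> {0,1,3}, take 0 (2->0 ok)
  t21 'y' -> {0,1,3}, take 3 (0->3 ok)
  t22 'y' -> {0,1,3}, take 1 (3->1 ok)
  t23 'y' -> {0,1,3}, take 3 (1->3 ok)
  t24 'x' -> {2}, take 2 (3->2 ok)
  t25 'x' -> {2}, take 2 (2->2 ok)
  t26 'y' -> {0,1,3}, take 1 (2->1 ok)
  t27 'y' -> {0,1,3}, take 1 (1->1 ok)
  t28 'y' -> {0,1,3}, take 1 (1->1 ok)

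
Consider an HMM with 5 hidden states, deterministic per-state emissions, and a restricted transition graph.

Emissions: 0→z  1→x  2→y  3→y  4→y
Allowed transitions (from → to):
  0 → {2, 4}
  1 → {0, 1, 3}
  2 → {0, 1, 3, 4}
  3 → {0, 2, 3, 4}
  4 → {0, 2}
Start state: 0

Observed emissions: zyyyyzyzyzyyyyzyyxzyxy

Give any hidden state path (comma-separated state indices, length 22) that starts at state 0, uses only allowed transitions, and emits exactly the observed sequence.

0,2,3,3,4,0,4,0,4,0,2,4,2,4,0,4,2,1,0,2,1,3

  0: obs=z cand={0} pick 0 [start]
  1: obs=y cand={2,3,4} pick 2 [0->2 ok]
  2: obs=y cand={2,3,4} pick 3 [2->3 ok]
  3: obs=y cand={2,3,4} pick 3 [3->3 ok]
  4: obs=y cand={2,3,4} pick 4 [3->4 ok]
  5: obs=z cand={0} pick 0 [4->0 ok]
  6: obs=y cand={2,3,4} pick 4 [0->4 ok]
  7: obs=z cand={0} pick 0 [4->0 ok]
  8: obs=y cand={2,3,4} pick 4 [0->4 ok]
  9: obs=z cand={0} pick 0 [4->0 ok]
  10: obs=y cand={2,3,4} pick 2 [0->2 ok]
  11: obs=y cand={2,3,4} pick 4 [2->4 ok]
  12: obs=y cand={2,3,4} pick 2 [4->2 ok]
  13: obs=y cand={2,3,4} pick 4 [2->4 ok]
  14: obs=z cand={0} pick 0 [4->0 ok]
  15: obs=y cand={2,3,4} pick 4 [0->4 ok]
  16: obs=y cand={2,3,4} pick 2 [4->2 ok]
  17: obs=x cand={1} pick 1 [2->1 ok]
  18: obs=z cand={0} pick 0 [1->0 ok]
  19: obs=y cand={2,3,4} pick 2 [0->2 ok]
  20: obs=x cand={1} pick 1 [2->1 ok]
  21: obs=y cand={2,3,4} pick 3 [1->3 ok]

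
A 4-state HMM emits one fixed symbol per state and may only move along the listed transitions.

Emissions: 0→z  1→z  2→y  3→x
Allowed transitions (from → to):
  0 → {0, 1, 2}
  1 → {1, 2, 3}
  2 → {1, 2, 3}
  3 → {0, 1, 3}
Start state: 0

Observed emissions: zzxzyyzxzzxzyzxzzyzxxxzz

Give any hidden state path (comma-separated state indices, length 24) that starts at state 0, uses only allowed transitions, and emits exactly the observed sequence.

0,1,3,0,2,2,1,3,0,1,3,1,2,1,3,0,1,2,1,3,3,3,0,0

  pos 0: z in {0,1}, choose 0; start
  pos 1: z in {0,1}, choose 1; 0->1 ok
  pos 2: x in {3}, choose 3; 1->3 ok
  pos 3: z in {0,1}, choose 0; 3->0 ok
  pos 4: y in {2}, choose 2; 0->2 ok
  pos 5: y in {2}, choose 2; 2->2 ok
  pos 6: z in {0,1}, choose 1; 2->1 ok
  pos 7: x in {3}, choose 3; 1->3 ok
  pos 8: z in {0,1}, choose 0; 3->0 ok
  pos 9: z in {0,1}, choose 1; 0->1 ok
  pos 10: x in {3}, choose 3; 1->3 ok
  pos 11: z in {0,1}, choose 1; 3->1 ok
  pos 12: y in {2}, choose 2; 1->2 ok
  pos 13: z in {0,1}, choose 1; 2->1 ok
  pos 14: x in {3}, choose 3; 1->3 ok
  pos 15: z in {0,1}, choose 0; 3->0 ok
  pos 16: z in {0,1}, choose 1; 0->1 ok
  pos 17: y in {2}, choose 2; 1->2 ok
  pos 18: z in {0,1}, choose 1; 2->1 ok
  pos 19: x in {3}, choose 3; 1->3 ok
  pos 20: x in {3}, choose 3; 3->3 ok
  pos 21: x in {3}, choose 3; 3->3 ok
  pos 22: z in {0,1}, choose 0; 3->0 ok
  pos 23: z in {0,1}, choose 0; 0->0 ok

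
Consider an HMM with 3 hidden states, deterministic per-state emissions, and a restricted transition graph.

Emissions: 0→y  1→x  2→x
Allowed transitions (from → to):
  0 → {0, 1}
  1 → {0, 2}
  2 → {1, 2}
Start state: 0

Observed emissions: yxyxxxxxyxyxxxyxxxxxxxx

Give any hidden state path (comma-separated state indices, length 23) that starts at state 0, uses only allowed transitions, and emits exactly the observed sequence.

0,1,0,1,2,2,2,1,0,1,0,1,2,1,0,1,2,2,2,1,2,1,2

  t0 'y' -> {0}, take 0 (start)
  t1 'x' -> {1,2}, take 1 (0->1 ok)
  t2 'y' -> {0}, take 0 (1->0 ok)
  t3 'x' -> {1,2}, take 1 (0->1 ok)
  t4 'x' -> {1,2}, take 2 (1->2 ok)
  t5 'x' -> {1,2}, take 2 (2->2 ok)
  t6 'x' -> {1,2}, take 2 (2->2 ok)
  t7 'x' -> {1,2}, take 1 (2->1 ok)
  t8 'y' -> {0}, take 0 (1->0 ok)
  t9 'x' -> {1,2}, take 1 (0->1 ok)
  t10 'y' -> {0}, take 0 (1->0 ok)
  t11 'x' -> {1,2}, take 1 (0->1 ok)
  t12 'x' -> {1,2}, take 2 (1->2 ok)
  t13 'x' -> {1,2}, take 1 (2->1 ok)
  t14 'y' -> {0}, take 0 (1->0 ok)
  t15 'x' -> {1,2}, take 1 (0->1 ok)
  t16 'x' -> {1,2}, take 2 (1->2 ok)
  t17 'x' -> {1,2}, take 2 (2->2 ok)
  t18 'x' -> {1,2}, take 2 (2->2 ok)
  t19 'x' -> {1,2}, take 1 (2->1 ok)
  t20 'x' -> {1,2}, take 2 (1->2 ok)
  t21 'x' -> {1,2}, take 1 (2->1 ok)
  t22 'x' -> {1,2}, take 2 (1->2 ok)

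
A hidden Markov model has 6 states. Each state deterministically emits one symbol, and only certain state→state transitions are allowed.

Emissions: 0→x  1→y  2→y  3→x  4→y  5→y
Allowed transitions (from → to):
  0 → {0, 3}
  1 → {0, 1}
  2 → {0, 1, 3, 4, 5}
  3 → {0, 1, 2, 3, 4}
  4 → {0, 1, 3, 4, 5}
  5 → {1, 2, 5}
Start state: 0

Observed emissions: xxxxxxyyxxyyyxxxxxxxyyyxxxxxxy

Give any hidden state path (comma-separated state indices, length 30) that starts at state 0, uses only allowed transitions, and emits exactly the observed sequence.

0,3,0,0,0,3,2,4,3,3,1,1,1,0,0,3,3,3,3,3,1,1,1,0,0,0,3,0,3,1

  0: obs=x cand={0,3} pick 0 [start]
  1: obs=x cand={0,3} pick 3 [0->3 ok]
  2: obs=x cand={0,3} pick 0 [3->0 ok]
  3: obs=x cand={0,3} pick 0 [0->0 ok]
  4: obs=x cand={0,3} pick 0 [0->0 ok]
  5: obs=x cand={0,3} pick 3 [0->3 ok]
  6: obs=y cand={1,2,4,5} pick 2 [3->2 ok]
  7: obs=y cand={1,2,4,5} pick 4 [2->4 ok]
  8: obs=x cand={0,3} pick 3 [4->3 ok]
  9: obs=x cand={0,3} pick 3 [3->3 ok]
  10: obs=y cand={1,2,4,5} pick 1 [3->1 ok]
  11: obs=y cand={1,2,4,5} pick 1 [1->1 ok]
  12: obs=y cand={1,2,4,5} pick 1 [1->1 ok]
  13: obs=x cand={0,3} pick 0 [1->0 ok]
  14: obs=x cand={0,3} pick 0 [0->0 ok]
  15: obs=x cand={0,3} pick 3 [0->3 ok]
  16: obs=x cand={0,3} pick 3 [3->3 ok]
  17: obs=x cand={0,3} pick 3 [3->3 ok]
  18: obs=x cand={0,3} pick 3 [3->3 ok]
  19: obs=x cand={0,3} pick 3 [3->3 ok]
  20: obs=y cand={1,2,4,5} pick 1 [3->1 ok]
  21: obs=y cand={1,2,4,5} pick 1 [1->1 ok]
  22: obs=y cand={1,2,4,5} pick 1 [1->1 ok]
  23: obs=x cand={0,3} pick 0 [1->0 ok]
  24: obs=x cand={0,3} pick 0 [0->0 ok]
  25: obs=x cand={0,3} pick 0 [0->0 ok]
  26: obs=x cand={0,3} pick 3 [0->3 ok]
  27: obs=x cand={0,3} pick 0 [3->0 ok]
  28: obs=x cand={0,3} pick 3 [0->3 ok]
  29: obs=y cand={1,2,4,5} pick 1 [3->1 ok]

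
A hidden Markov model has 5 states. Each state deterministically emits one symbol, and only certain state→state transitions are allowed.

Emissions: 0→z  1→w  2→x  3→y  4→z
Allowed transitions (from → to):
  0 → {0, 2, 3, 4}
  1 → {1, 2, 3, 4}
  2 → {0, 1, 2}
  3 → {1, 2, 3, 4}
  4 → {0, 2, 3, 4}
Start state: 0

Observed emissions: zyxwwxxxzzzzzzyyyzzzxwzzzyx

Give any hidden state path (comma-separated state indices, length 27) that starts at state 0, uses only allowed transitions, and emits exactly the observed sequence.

  pos 0: z in {0,4}, choose 0; start
  pos 1: y in {3}, choose 3; 0->3 ok
  pos 2: x in {2}, choose 2; 3->2 ok
  pos 3: w in {1}, choose 1; 2->1 ok
  pos 4: w in {1}, choose 1; 1->1 ok
  pos 5: x in {2}, choose 2; 1->2 ok
  pos 6: x in {2}, choose 2; 2->2 ok
  pos 7: x in {2}, choose 2; 2->2 ok
  pos 8: z in {0,4}, choose 0; 2->0 ok
  pos 9: z in {0,4}, choose 4; 0->4 ok
  pos 10: z in {0,4}, choose 0; 4->0 ok
  pos 11: z in {0,4}, choose 0; 0->0 ok
  pos 12: z in {0,4}, choose 4; 0->4 ok
  pos 13: z in {0,4}, choose 4; 4->4 ok
  pos 14: y in {3}, choose 3; 4->3 ok
  pos 15: y in {3}, choose 3; 3->3 ok
  pos 16: y in {3}, choose 3; 3->3 ok
  pos 17: z in {0,4}, choose 4; 3->4 ok
  pos 18: z in {0,4}, choose 4; 4->4 ok
  pos 19: z in {0,4}, choose 4; 4->4 ok
  pos 20: x in {2}, choose 2; 4->2 ok
  pos 21: w in {1}, choose 1; 2->1 ok
  pos 22: z in {0,4}, choose 4; 1->4 ok
  pos 23: z in {0,4}, choose 0; 4->0 ok
  pos 24: z in {0,4}, choose 0; 0->0 ok
  pos 25: y in {3}, choose 3; 0->3 ok
  pos 26: x in {2}, choose 2; 3->2 ok

0,3,2,1,1,2,2,2,0,4,0,0,4,4,3,3,3,4,4,4,2,1,4,0,0,3,2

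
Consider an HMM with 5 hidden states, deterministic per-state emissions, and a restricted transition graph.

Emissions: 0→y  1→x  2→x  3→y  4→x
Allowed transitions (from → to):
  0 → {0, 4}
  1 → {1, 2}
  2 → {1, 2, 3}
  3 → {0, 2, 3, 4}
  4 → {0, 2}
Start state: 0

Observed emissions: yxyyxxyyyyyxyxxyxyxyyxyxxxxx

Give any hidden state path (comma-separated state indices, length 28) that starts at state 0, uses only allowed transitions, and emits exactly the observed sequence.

  t0 'y' -> {0,3}, take 0 (start)
  t1 'x' -> {1,2,4}, take 4 (0->4 ok)
  t2 'y' -> {0,3}, take 0 (4->0 ok)
  t3 'y' -> {0,3}, take 0 (0->0 ok)
  t4 'x' -> {1,2,4}, take 4 (0->4 ok)
  t5 'x' -> {1,2,4}, take 2 (4->2 ok)
  t6 'y' -> {0,3}, take 3 (2->3 ok)
  t7 'y' -> {0,3}, take 3 (3->3 ok)
  t8 'y' -> {0,3}, take 3 (3->3 ok)
  t9 'y' -> {0,3}, take 0 (3->0 ok)
  t10 'y' -> {0,3}, take 0 (0->0 ok)
  t11 'x' -> {1,2,4}, take 4 (0->4 ok)
  t12 'y' -> {0,3}, take 0 (4->0 ok)
  t13 'x' -> {1,2,4}, take 4 (0->4 ok)
  t14 'x' -> {1,2,4}, take 2 (4->2 ok)
  t15 'y' -> {0,3}, take 3 (2->3 ok)
  t16 'x' -> {1,2,4}, take 2 (3->2 ok)
  t17 'y' -> {0,3}, take 3 (2->3 ok)
  t18 'x' -> {1,2,4}, take 2 (3->2 ok)
  t19 'y' -> {0,3}, take 3 (2->3 ok)
  t20 'y' -> {0,3}, take 0 (3->0 ok)
  t21 'x' -> {1,2,4}, take 4 (0->4 ok)
  t22 'y' -> {0,3}, take 0 (4->0 ok)
  t23 'x' -> {1,2,4}, take 4 (0->4 ok)
  t24 'x' -> {1,2,4}, take 2 (4->2 ok)
  t25 'x' -> {1,2,4}, take 1 (2->1 ok)
  t26 'x' -> {1,2,4}, take 1 (1->1 ok)
  t27 'x' -> {1,2,4}, take 1 (1->1 ok)

0,4,0,0,4,2,3,3,3,0,0,4,0,4,2,3,2,3,2,3,0,4,0,4,2,1,1,1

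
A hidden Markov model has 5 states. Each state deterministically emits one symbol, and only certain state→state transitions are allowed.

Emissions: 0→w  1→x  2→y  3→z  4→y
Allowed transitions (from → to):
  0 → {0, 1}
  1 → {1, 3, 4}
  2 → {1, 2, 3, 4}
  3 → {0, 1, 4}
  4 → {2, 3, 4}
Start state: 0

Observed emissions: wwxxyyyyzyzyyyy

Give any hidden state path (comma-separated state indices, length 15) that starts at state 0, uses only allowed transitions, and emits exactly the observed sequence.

0,0,1,1,4,4,4,2,3,4,3,4,2,2,4

  0: obs=w cand={0} pick 0 [start]
  1: obs=w cand={0} pick 0 [0->0 ok]
  2: obs=x cand={1} pick 1 [0->1 ok]
  3: obs=x cand={1} pick 1 [1->1 ok]
  4: obs=y cand={2,4} pick 4 [1->4 ok]
  5: obs=y cand={2,4} pick 4 [4->4 ok]
  6: obs=y cand={2,4} pick 4 [4->4 ok]
  7: obs=y cand={2,4} pick 2 [4->2 ok]
  8: obs=z cand={3} pick 3 [2->3 ok]
  9: obs=y cand={2,4} pick 4 [3->4 ok]
  10: obs=z cand={3} pick 3 [4->3 ok]
  11: obs=y cand={2,4} pick 4 [3->4 ok]
  12: obs=y cand={2,4} pick 2 [4->2 ok]
  13: obs=y cand={2,4} pick 2 [2->2 ok]
  14: obs=y cand={2,4} pick 4 [2->4 ok]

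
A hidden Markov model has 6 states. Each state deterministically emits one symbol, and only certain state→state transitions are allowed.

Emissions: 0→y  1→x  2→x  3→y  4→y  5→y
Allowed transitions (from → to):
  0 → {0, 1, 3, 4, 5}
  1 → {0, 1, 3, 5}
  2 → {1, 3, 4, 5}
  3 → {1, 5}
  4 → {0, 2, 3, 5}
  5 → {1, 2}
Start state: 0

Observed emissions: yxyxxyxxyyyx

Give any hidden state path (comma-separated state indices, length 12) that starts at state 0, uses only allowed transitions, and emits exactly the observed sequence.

  t0 'y' -> {0,3,4,5}, take 0 (start)
  t1 'x' -> {1,2}, take 1 (0->1 ok)
  t2 'y' -> {0,3,4,5}, take 5 (1->5 ok)
  t3 'x' -> {1,2}, take 1 (5->1 ok)
  t4 'x' -> {1,2}, take 1 (1->1 ok)
  t5 'y' -> {0,3,4,5}, take 3 (1->3 ok)
  t6 'x' -> {1,2}, take 1 (3->1 ok)
  t7 'x' -> {1,2}, take 1 (1->1 ok)
  t8 'y' -> {0,3,4,5}, take 0 (1->0 ok)
  t9 'y' -> {0,3,4,5}, take 3 (0->3 ok)
  t10 'y' -> {0,3,4,5}, take 5 (3->5 ok)
  t11 'x' -> {1,2}, take 1 (5->1 ok)

0,1,5,1,1,3,1,1,0,3,5,1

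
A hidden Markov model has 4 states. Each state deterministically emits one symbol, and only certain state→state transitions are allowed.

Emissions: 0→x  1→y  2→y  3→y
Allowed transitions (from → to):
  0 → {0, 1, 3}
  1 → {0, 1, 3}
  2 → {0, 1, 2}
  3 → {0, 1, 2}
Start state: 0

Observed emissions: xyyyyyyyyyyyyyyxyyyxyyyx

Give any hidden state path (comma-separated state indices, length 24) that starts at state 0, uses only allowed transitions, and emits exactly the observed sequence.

0,1,1,1,3,2,1,3,2,1,3,2,2,2,2,0,3,2,1,0,1,3,1,0

  pos 0: x in {0}, choose 0; start
  pos 1: y in {1,2,3}, choose 1; 0->1 ok
  pos 2: y in {1,2,3}, choose 1; 1->1 ok
  pos 3: y in {1,2,3}, choose 1; 1->1 ok
  pos 4: y in {1,2,3}, choose 3; 1->3 ok
  pos 5: y in {1,2,3}, choose 2; 3->2 ok
  pos 6: y in {1,2,3}, choose 1; 2->1 ok
  pos 7: y in {1,2,3}, choose 3; 1->3 ok
  pos 8: y in {1,2,3}, choose 2; 3->2 ok
  pos 9: y in {1,2,3}, choose 1; 2->1 ok
  pos 10: y in {1,2,3}, choose 3; 1->3 ok
  pos 11: y in {1,2,3}, choose 2; 3->2 ok
  pos 12: y in {1,2,3}, choose 2; 2->2 ok
  pos 13: y in {1,2,3}, choose 2; 2->2 ok
  pos 14: y in {1,2,3}, choose 2; 2->2 ok
  pos 15: x in {0}, choose 0; 2->0 ok
  pos 16: y in {1,2,3}, choose 3; 0->3 ok
  pos 17: y in {1,2,3}, choose 2; 3->2 ok
  pos 18: y in {1,2,3}, choose 1; 2->1 ok
  pos 19: x in {0}, choose 0; 1->0 ok
  pos 20: y in {1,2,3}, choose 1; 0->1 ok
  pos 21: y in {1,2,3}, choose 3; 1->3 ok
  pos 22: y in {1,2,3}, choose 1; 3->1 ok
  pos 23: x in {0}, choose 0; 1->0 ok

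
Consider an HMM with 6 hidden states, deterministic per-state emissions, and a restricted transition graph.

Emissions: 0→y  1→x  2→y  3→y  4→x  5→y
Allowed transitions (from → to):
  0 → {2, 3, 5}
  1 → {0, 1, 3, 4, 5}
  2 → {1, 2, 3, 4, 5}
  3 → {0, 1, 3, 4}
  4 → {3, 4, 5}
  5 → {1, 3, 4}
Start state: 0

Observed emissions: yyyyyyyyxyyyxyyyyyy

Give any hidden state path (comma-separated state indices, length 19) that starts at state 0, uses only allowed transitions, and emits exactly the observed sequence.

0,3,0,3,3,0,3,3,1,0,5,3,1,0,2,3,3,0,2

  0: obs=y cand={0,2,3,5} pick 0 [start]
  1: obs=y cand={0,2,3,5} pick 3 [0->3 ok]
  2: obs=y cand={0,2,3,5} pick 0 [3->0 ok]
  3: obs=y cand={0,2,3,5} pick 3 [0->3 ok]
  4: obs=y cand={0,2,3,5} pick 3 [3->3 ok]
  5: obs=y cand={0,2,3,5} pick 0 [3->0 ok]
  6: obs=y cand={0,2,3,5} pick 3 [0->3 ok]
  7: obs=y cand={0,2,3,5} pick 3 [3->3 ok]
  8: obs=x cand={1,4} pick 1 [3->1 ok]
  9: obs=y cand={0,2,3,5} pick 0 [1->0 ok]
  10: obs=y cand={0,2,3,5} pick 5 [0->5 ok]
  11: obs=y cand={0,2,3,5} pick 3 [5->3 ok]
  12: obs=x cand={1,4} pick 1 [3->1 ok]
  13: obs=y cand={0,2,3,5} pick 0 [1->0 ok]
  14: obs=y cand={0,2,3,5} pick 2 [0->2 ok]
  15: obs=y cand={0,2,3,5} pick 3 [2->3 ok]
  16: obs=y cand={0,2,3,5} pick 3 [3->3 ok]
  17: obs=y cand={0,2,3,5} pick 0 [3->0 ok]
  18: obs=y cand={0,2,3,5} pick 2 [0->2 ok]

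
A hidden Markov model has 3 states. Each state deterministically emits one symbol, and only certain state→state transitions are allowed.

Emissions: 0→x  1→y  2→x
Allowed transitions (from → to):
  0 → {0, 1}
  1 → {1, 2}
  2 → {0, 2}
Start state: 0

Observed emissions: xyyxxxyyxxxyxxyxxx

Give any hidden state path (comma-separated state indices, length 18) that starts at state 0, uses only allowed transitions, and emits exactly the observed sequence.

  pos 0: x in {0,2}, choose 0; start
  pos 1: y in {1}, choose 1; 0->1 ok
  pos 2: y in {1}, choose 1; 1->1 ok
  pos 3: x in {0,2}, choose 2; 1->2 ok
  pos 4: x in {0,2}, choose 0; 2->0 ok
  pos 5: x in {0,2}, choose 0; 0->0 ok
  pos 6: y in {1}, choose 1; 0->1 ok
  pos 7: y in {1}, choose 1; 1->1 ok
  pos 8: x in {0,2}, choose 2; 1->2 ok
  pos 9: x in {0,2}, choose 2; 2->2 ok
  pos 10: x in {0,2}, choose 0; 2->0 ok
  pos 11: y in {1}, choose 1; 0->1 ok
  pos 12: x in {0,2}, choose 2; 1->2 ok
  pos 13: x in {0,2}, choose 0; 2->0 ok
  pos 14: y in {1}, choose 1; 0->1 ok
  pos 15: x in {0,2}, choose 2; 1->2 ok
  pos 16: x in {0,2}, choose 2; 2->2 ok
  pos 17: x in {0,2}, choose 2; 2->2 ok

0,1,1,2,0,0,1,1,2,2,0,1,2,0,1,2,2,2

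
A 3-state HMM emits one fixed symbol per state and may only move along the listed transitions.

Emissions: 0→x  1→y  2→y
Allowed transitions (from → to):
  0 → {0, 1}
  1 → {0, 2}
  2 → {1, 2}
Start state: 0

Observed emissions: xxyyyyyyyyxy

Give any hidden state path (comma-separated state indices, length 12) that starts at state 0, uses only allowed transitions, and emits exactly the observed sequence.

  [0] x  {0}  => 0  start
  [1] x  {0}  => 0  0->0 ok
  [2] y  {1,2}  => 1  0->1 ok
  [3] y  {1,2}  => 2  1->2 ok
  [4] y  {1,2}  => 2  2->2 ok
  [5] y  {1,2}  => 2  2->2 ok
  [6] y  {1,2}  => 1  2->1 ok
  [7] y  {1,2}  => 2  1->2 ok
  [8] y  {1,2}  => 2  2->2 ok
  [9] y  {1,2}  => 1  2->1 ok
  [10] x  {0}  => 0  1->0 ok
  [11] y  {1,2}  => 1  0->1 ok

0,0,1,2,2,2,1,2,2,1,0,1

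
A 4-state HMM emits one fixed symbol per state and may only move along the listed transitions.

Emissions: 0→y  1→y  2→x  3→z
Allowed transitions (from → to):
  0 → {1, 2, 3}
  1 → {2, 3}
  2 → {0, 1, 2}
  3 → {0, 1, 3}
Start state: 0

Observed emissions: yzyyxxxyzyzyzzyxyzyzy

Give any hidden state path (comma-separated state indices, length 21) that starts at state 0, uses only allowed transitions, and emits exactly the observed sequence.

0,3,0,1,2,2,2,1,3,0,3,1,3,3,1,2,0,3,0,3,0

  t0 'y' -> {0,1}, take 0 (start)
  t1 'z' -> {3}, take 3 (0->3 ok)
  t2 'y' -> {0,1}, take 0 (3->0 ok)
  t3 'y' -> {0,1}, take 1 (0->1 ok)
  t4 'x' -> {2}, take 2 (1->2 ok)
  t5 'x' -> {2}, take 2 (2->2 ok)
  t6 'x' -> {2}, take 2 (2->2 ok)
  t7 'y' -> {0,1}, take 1 (2->1 ok)
  t8 'z' -> {3}, take 3 (1->3 ok)
  t9 'y' -> {0,1}, take 0 (3->0 ok)
  t10 'z' -> {3}, take 3 (0->3 ok)
  t11 'y' -> {0,1}, take 1 (3->1 ok)
  t12 'z' -> {3}, take 3 (1->3 ok)
  t13 'z' -> {3}, take 3 (3->3 ok)
  t14 'y' -> {0,1}, take 1 (3->1 ok)
  t15 'x' -> {2}, take 2 (1->2 ok)
  t16 'y' -> {0,1}, take 0 (2->0 ok)
  t17 'z' -> {3}, take 3 (0->3 ok)
  t18 'y' -> {0,1}, take 0 (3->0 ok)
  t19 'z' -> {3}, take 3 (0->3 ok)
  t20 'y' -> {0,1}, take 0 (3->0 ok)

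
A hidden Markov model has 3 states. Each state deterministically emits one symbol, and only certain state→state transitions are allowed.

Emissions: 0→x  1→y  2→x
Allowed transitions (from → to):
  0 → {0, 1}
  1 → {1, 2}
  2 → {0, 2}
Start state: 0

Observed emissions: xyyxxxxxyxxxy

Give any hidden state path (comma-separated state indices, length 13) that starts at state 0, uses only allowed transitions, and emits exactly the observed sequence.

  [0] x  {0,2}  => 0  start
  [1] y  {1}  => 1  0->1 ok
  [2] y  {1}  => 1  1->1 ok
  [3] x  {0,2}  => 2  1->2 ok
  [4] x  {0,2}  => 2  2->2 ok
  [5] x  {0,2}  => 2  2->2 ok
  [6] x  {0,2}  => 0  2->0 ok
  [7] x  {0,2}  => 0  0->0 ok
  [8] y  {1}  => 1  0->1 ok
  [9] x  {0,2}  => 2  1->2 ok
  [10] x  {0,2}  => 2  2->2 ok
  [11] x  {0,2}  => 0  2->0 ok
  [12] y  {1}  => 1  0->1 ok

0,1,1,2,2,2,0,0,1,2,2,0,1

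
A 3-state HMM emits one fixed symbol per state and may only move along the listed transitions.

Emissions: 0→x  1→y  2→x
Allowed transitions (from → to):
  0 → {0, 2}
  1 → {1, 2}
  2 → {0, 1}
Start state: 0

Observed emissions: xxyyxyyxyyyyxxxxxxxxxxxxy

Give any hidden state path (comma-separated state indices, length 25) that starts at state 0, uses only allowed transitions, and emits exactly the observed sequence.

0,2,1,1,2,1,1,2,1,1,1,1,2,0,0,0,0,2,0,2,0,0,0,2,1

  pos 0: x in {0,2}, choose 0; start
  pos 1: x in {0,2}, choose 2; 0->2 ok
  pos 2: y in {1}, choose 1; 2->1 ok
  pos 3: y in {1}, choose 1; 1->1 ok
  pos 4: x in {0,2}, choose 2; 1->2 ok
  pos 5: y in {1}, choose 1; 2->1 ok
  pos 6: y in {1}, choose 1; 1->1 ok
  pos 7: x in {0,2}, choose 2; 1->2 ok
  pos 8: y in {1}, choose 1; 2->1 ok
  pos 9: y in {1}, choose 1; 1->1 ok
  pos 10: y in {1}, choose 1; 1->1 ok
  pos 11: y in {1}, choose 1; 1->1 ok
  pos 12: x in {0,2}, choose 2; 1->2 ok
  pos 13: x in {0,2}, choose 0; 2->0 ok
  pos 14: x in {0,2}, choose 0; 0->0 ok
  pos 15: x in {0,2}, choose 0; 0->0 ok
  pos 16: x in {0,2}, choose 0; 0->0 ok
  pos 17: x in {0,2}, choose 2; 0->2 ok
  pos 18: x in {0,2}, choose 0; 2->0 ok
  pos 19: x in {0,2}, choose 2; 0->2 ok
  pos 20: x in {0,2}, choose 0; 2->0 ok
  pos 21: x in {0,2}, choose 0; 0->0 ok
  pos 22: x in {0,2}, choose 0; 0->0 ok
  pos 23: x in {0,2}, choose 2; 0->2 ok
  pos 24: y in {1}, choose 1; 2->1 ok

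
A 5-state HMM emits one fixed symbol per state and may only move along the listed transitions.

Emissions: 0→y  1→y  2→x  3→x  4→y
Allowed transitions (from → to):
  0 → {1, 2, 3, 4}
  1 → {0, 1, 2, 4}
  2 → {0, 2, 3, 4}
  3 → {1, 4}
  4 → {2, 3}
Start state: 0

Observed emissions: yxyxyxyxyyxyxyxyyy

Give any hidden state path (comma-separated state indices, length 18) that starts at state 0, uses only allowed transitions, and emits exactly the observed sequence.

  pos 0: y in {0,1,4}, choose 0; start
  pos 1: x in {2,3}, choose 2; 0->2 ok
  pos 2: y in {0,1,4}, choose 0; 2->0 ok
  pos 3: x in {2,3}, choose 2; 0->2 ok
  pos 4: y in {0,1,4}, choose 0; 2->0 ok
  pos 5: x in {2,3}, choose 3; 0->3 ok
  pos 6: y in {0,1,4}, choose 4; 3->4 ok
  pos 7: x in {2,3}, choose 3; 4->3 ok
  pos 8: y in {0,1,4}, choose 1; 3->1 ok
  pos 9: y in {0,1,4}, choose 1; 1->1 ok
  pos 10: x in {2,3}, choose 2; 1->2 ok
  pos 11: y in {0,1,4}, choose 4; 2->4 ok
  pos 12: x in {2,3}, choose 2; 4->2 ok
  pos 13: y in {0,1,4}, choose 4; 2->4 ok
  pos 14: x in {2,3}, choose 3; 4->3 ok
  pos 15: y in {0,1,4}, choose 1; 3->1 ok
  pos 16: y in {0,1,4}, choose 0; 1->0 ok
  pos 17: y in {0,1,4}, choose 4; 0->4 ok

0,2,0,2,0,3,4,3,1,1,2,4,2,4,3,1,0,4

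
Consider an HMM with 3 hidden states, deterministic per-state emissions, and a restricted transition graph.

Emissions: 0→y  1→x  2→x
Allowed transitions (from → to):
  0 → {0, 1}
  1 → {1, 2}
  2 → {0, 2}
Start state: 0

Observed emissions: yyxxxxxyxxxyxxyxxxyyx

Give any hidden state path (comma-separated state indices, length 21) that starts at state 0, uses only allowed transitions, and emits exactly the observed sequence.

0,0,1,1,1,2,2,0,1,1,2,0,1,2,0,1,1,2,0,0,1

  t0 'y' -> {0}, take 0 (start)
  t1 'y' -> {0}, take 0 (0->0 ok)
  t2 'x' -> {1,2}, take 1 (0->1 ok)
  t3 'x' -> {1,2}, take 1 (1->1 ok)
  t4 'x' -> {1,2}, take 1 (1->1 ok)
  t5 'x' -> {1,2}, take 2 (1->2 ok)
  t6 'x' -> {1,2}, take 2 (2->2 ok)
  t7 'y' -> {0}, take 0 (2->0 ok)
  t8 'x' -> {1,2}, take 1 (0->1 ok)
  t9 'x' -> {1,2}, take 1 (1->1 ok)
  t10 'x' -> {1,2}, take 2 (1->2 ok)
  t11 'y' -> {0}, take 0 (2->0 ok)
  t12 'x' -> {1,2}, take 1 (0->1 ok)
  t13 'x' -> {1,2}, take 2 (1->2 ok)
  t14 'y' -> {0}, take 0 (2->0 ok)
  t15 'x' -> {1,2}, take 1 (0->1 ok)
  t16 'x' -> {1,2}, take 1 (1->1 ok)
  t17 'x' -> {1,2}, take 2 (1->2 ok)
  t18 'y' -> {0}, take 0 (2->0 ok)
  t19 'y' -> {0}, take 0 (0->0 ok)
  t20 'x' -> {1,2}, take 1 (0->1 ok)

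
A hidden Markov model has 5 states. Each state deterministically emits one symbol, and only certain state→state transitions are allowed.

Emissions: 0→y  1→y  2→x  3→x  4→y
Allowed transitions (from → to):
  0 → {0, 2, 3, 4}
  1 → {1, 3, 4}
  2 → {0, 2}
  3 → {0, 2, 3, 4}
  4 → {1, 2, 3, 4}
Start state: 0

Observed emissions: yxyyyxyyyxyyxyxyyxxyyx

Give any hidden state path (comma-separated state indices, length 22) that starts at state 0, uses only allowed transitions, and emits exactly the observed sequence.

0,2,0,4,4,2,0,4,4,2,0,4,3,4,3,0,0,2,2,0,0,3

  0: obs=y cand={0,1,4} pick 0 [start]
  1: obs=x cand={2,3} pick 2 [0->2 ok]
  2: obs=y cand={0,1,4} pick 0 [2->0 ok]
  3: obs=y cand={0,1,4} pick 4 [0->4 ok]
  4: obs=y cand={0,1,4} pick 4 [4->4 ok]
  5: obs=x cand={2,3} pick 2 [4->2 ok]
  6: obs=y cand={0,1,4} pick 0 [2->0 ok]
  7: obs=y cand={0,1,4} pick 4 [0->4 ok]
  8: obs=y cand={0,1,4} pick 4 [4->4 ok]
  9: obs=x cand={2,3} pick 2 [4->2 ok]
  10: obs=y cand={0,1,4} pick 0 [2->0 ok]
  11: obs=y cand={0,1,4} pick 4 [0->4 ok]
  12: obs=x cand={2,3} pick 3 [4->3 ok]
  13: obs=y cand={0,1,4} pick 4 [3->4 ok]
  14: obs=x cand={2,3} pick 3 [4->3 ok]
  15: obs=y cand={0,1,4} pick 0 [3->0 ok]
  16: obs=y cand={0,1,4} pick 0 [0->0 ok]
  17: obs=x cand={2,3} pick 2 [0->2 ok]
  18: obs=x cand={2,3} pick 2 [2->2 ok]
  19: obs=y cand={0,1,4} pick 0 [2->0 ok]
  20: obs=y cand={0,1,4} pick 0 [0->0 ok]
  21: obs=x cand={2,3} pick 3 [0->3 ok]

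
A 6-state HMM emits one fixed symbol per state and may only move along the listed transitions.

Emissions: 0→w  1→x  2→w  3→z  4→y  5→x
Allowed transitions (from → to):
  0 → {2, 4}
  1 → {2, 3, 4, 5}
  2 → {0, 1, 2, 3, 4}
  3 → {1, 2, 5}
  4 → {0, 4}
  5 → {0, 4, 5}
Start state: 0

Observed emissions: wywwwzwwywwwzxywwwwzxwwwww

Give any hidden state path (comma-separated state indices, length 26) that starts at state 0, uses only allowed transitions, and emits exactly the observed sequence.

0,4,0,2,2,3,2,0,4,0,2,2,3,5,4,0,2,0,2,3,1,2,2,0,2,0

  0: obs=w cand={0,2} pick 0 [start]
  1: obs=y cand={4} pick 4 [0->4 ok]
  2: obs=w cand={0,2} pick 0 [4->0 ok]
  3: obs=w cand={0,2} pick 2 [0->2 ok]
  4: obs=w cand={0,2} pick 2 [2->2 ok]
  5: obs=z cand={3} pick 3 [2->3 ok]
  6: obs=w cand={0,2} pick 2 [3->2 ok]
  7: obs=w cand={0,2} pick 0 [2->0 ok]
  8: obs=y cand={4} pick 4 [0->4 ok]
  9: obs=w cand={0,2} pick 0 [4->0 ok]
  10: obs=w cand={0,2} pick 2 [0->2 ok]
  11: obs=w cand={0,2} pick 2 [2->2 ok]
  12: obs=z cand={3} pick 3 [2->3 ok]
  13: obs=x cand={1,5} pick 5 [3->5 ok]
  14: obs=y cand={4} pick 4 [5->4 ok]
  15: obs=w cand={0,2} pick 0 [4->0 ok]
  16: obs=w cand={0,2} pick 2 [0->2 ok]
  17: obs=w cand={0,2} pick 0 [2->0 ok]
  18: obs=w cand={0,2} pick 2 [0->2 ok]
  19: obs=z cand={3} pick 3 [2->3 ok]
  20: obs=x cand={1,5} pick 1 [3->1 ok]
  21: obs=w cand={0,2} pick 2 [1->2 ok]
  22: obs=w cand={0,2} pick 2 [2->2 ok]
  23: obs=w cand={0,2} pick 0 [2->0 ok]
  24: obs=w cand={0,2} pick 2 [0->2 ok]
  25: obs=w cand={0,2} pick 0 [2->0 ok]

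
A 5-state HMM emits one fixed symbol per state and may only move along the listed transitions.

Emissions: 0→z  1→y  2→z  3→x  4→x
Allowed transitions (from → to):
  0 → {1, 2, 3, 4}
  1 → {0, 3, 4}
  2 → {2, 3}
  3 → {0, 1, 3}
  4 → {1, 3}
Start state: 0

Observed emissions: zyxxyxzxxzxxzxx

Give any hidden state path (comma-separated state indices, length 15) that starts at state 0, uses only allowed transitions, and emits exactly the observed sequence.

  pos 0: z in {0,2}, choose 0; start
  pos 1: y in {1}, choose 1; 0->1 ok
  pos 2: x in {3,4}, choose 4; 1->4 ok
  pos 3: x in {3,4}, choose 3; 4->3 ok
  pos 4: y in {1}, choose 1; 3->1 ok
  pos 5: x in {3,4}, choose 3; 1->3 ok
  pos 6: z in {0,2}, choose 0; 3->0 ok
  pos 7: x in {3,4}, choose 4; 0->4 ok
  pos 8: x in {3,4}, choose 3; 4->3 ok
  pos 9: z in {0,2}, choose 0; 3->0 ok
  pos 10: x in {3,4}, choose 3; 0->3 ok
  pos 11: x in {3,4}, choose 3; 3->3 ok
  pos 12: z in {0,2}, choose 0; 3->0 ok
  pos 13: x in {3,4}, choose 3; 0->3 ok
  pos 14: x in {3,4}, choose 3; 3->3 ok

0,1,4,3,1,3,0,4,3,0,3,3,0,3,3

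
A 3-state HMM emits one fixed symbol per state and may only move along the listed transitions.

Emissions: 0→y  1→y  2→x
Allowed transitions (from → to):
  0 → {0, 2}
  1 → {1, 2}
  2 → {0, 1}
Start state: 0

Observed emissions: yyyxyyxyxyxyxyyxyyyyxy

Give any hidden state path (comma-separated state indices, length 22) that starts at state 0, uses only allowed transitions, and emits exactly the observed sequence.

  0: obs=y cand={0,1} pick 0 [start]
  1: obs=y cand={0,1} pick 0 [0->0 ok]
  2: obs=y cand={0,1} pick 0 [0->0 ok]
  3: obs=x cand={2} pick 2 [0->2 ok]
  4: obs=y cand={0,1} pick 1 [2->1 ok]
  5: obs=y cand={0,1} pick 1 [1->1 ok]
  6: obs=x cand={2} pick 2 [1->2 ok]
  7: obs=y cand={0,1} pick 1 [2->1 ok]
  8: obs=x cand={2} pick 2 [1->2 ok]
  9: obs=y cand={0,1} pick 0 [2->0 ok]
  10: obs=x cand={2} pick 2 [0->2 ok]
  11: obs=y cand={0,1} pick 0 [2->0 ok]
  12: obs=x cand={2} pick 2 [0->2 ok]
  13: obs=y cand={0,1} pick 0 [2->0 ok]
  14: obs=y cand={0,1} pick 0 [0->0 ok]
  15: obs=x cand={2} pick 2 [0->2 ok]
  16: obs=y cand={0,1} pick 0 [2->0 ok]
  17: obs=y cand={0,1} pick 0 [0->0 ok]
  18: obs=y cand={0,1} pick 0 [0->0 ok]
  19: obs=y cand={0,1} pick 0 [0->0 ok]
  20: obs=x cand={2} pick 2 [0->2 ok]
  21: obs=y cand={0,1} pick 1 [2->1 ok]

0,0,0,2,1,1,2,1,2,0,2,0,2,0,0,2,0,0,0,0,2,1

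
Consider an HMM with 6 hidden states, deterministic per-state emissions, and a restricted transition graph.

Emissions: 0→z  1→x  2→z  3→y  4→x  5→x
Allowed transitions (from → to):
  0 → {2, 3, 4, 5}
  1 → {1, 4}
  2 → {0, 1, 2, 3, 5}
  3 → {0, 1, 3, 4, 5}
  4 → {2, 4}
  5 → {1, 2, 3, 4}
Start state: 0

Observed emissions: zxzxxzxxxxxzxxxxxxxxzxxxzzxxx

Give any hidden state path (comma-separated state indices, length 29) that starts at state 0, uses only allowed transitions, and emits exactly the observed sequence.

0,5,2,1,4,2,1,1,1,1,4,2,1,4,4,4,4,4,4,4,2,1,1,4,2,2,1,1,1

  0: obs=z cand={0,2} pick 0 [start]
  1: obs=x cand={1,4,5} pick 5 [0->5 ok]
  2: obs=z cand={0,2} pick 2 [5->2 ok]
  3: obs=x cand={1,4,5} pick 1 [2->1 ok]
  4: obs=x cand={1,4,5} pick 4 [1->4 ok]
  5: obs=z cand={0,2} pick 2 [4->2 ok]
  6: obs=x cand={1,4,5} pick 1 [2->1 ok]
  7: obs=x cand={1,4,5} pick 1 [1->1 ok]
  8: obs=x cand={1,4,5} pick 1 [1->1 ok]
  9: obs=x cand={1,4,5} pick 1 [1->1 ok]
  10: obs=x cand={1,4,5} pick 4 [1->4 ok]
  11: obs=z cand={0,2} pick 2 [4->2 ok]
  12: obs=x cand={1,4,5} pick 1 [2->1 ok]
  13: obs=x cand={1,4,5} pick 4 [1->4 ok]
  14: obs=x cand={1,4,5} pick 4 [4->4 ok]
  15: obs=x cand={1,4,5} pick 4 [4->4 ok]
  16: obs=x cand={1,4,5} pick 4 [4->4 ok]
  17: obs=x cand={1,4,5} pick 4 [4->4 ok]
  18: obs=x cand={1,4,5} pick 4 [4->4 ok]
  19: obs=x cand={1,4,5} pick 4 [4->4 ok]
  20: obs=z cand={0,2} pick 2 [4->2 ok]
  21: obs=x cand={1,4,5} pick 1 [2->1 ok]
  22: obs=x cand={1,4,5} pick 1 [1->1 ok]
  23: obs=x cand={1,4,5} pick 4 [1->4 ok]
  24: obs=z cand={0,2} pick 2 [4->2 ok]
  25: obs=z cand={0,2} pick 2 [2->2 ok]
  26: obs=x cand={1,4,5} pick 1 [2->1 ok]
  27: obs=x cand={1,4,5} pick 1 [1->1 ok]
  28: obs=x cand={1,4,5} pick 1 [1->1 ok]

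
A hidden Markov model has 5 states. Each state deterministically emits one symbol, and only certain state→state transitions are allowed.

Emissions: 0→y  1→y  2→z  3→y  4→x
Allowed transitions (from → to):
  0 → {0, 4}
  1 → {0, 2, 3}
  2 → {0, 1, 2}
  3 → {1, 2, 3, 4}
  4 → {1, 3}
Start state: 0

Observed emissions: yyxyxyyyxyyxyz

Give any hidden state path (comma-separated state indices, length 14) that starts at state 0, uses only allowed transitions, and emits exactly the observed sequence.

0,0,4,3,4,3,1,0,4,1,3,4,1,2

  [0] y  {0,1,3}  => 0  start
  [1] y  {0,1,3}  => 0  0->0 ok
  [2] x  {4}  => 4  0->4 ok
  [3] y  {0,1,3}  => 3  4->3 ok
  [4] x  {4}  => 4  3->4 ok
  [5] y  {0,1,3}  => 3  4->3 ok
  [6] y  {0,1,3}  => 1  3->1 ok
  [7] y  {0,1,3}  => 0  1->0 ok
  [8] x  {4}  => 4  0->4 ok
  [9] y  {0,1,3}  => 1  4->1 ok
  [10] y  {0,1,3}  => 3  1->3 ok
  [11] x  {4}  => 4  3->4 ok
  [12] y  {0,1,3}  => 1  4->1 ok
  [13] z  {2}  => 2  1->2 ok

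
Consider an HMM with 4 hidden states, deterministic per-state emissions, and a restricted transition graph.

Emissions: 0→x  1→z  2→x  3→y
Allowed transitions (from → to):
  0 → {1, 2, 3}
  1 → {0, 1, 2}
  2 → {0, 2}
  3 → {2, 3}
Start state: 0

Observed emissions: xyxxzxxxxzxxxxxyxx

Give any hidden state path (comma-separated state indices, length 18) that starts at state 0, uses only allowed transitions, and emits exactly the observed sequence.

  pos 0: x in {0,2}, choose 0; start
  pos 1: y in {3}, choose 3; 0->3 ok
  pos 2: x in {0,2}, choose 2; 3->2 ok
  pos 3: x in {0,2}, choose 0; 2->0 ok
  pos 4: z in {1}, choose 1; 0->1 ok
  pos 5: x in {0,2}, choose 2; 1->2 ok
  pos 6: x in {0,2}, choose 0; 2->0 ok
  pos 7: x in {0,2}, choose 2; 0->2 ok
  pos 8: x in {0,2}, choose 0; 2->0 ok
  pos 9: z in {1}, choose 1; 0->1 ok
  pos 10: x in {0,2}, choose 2; 1->2 ok
  pos 11: x in {0,2}, choose 2; 2->2 ok
  pos 12: x in {0,2}, choose 2; 2->2 ok
  pos 13: x in {0,2}, choose 2; 2->2 ok
  pos 14: x in {0,2}, choose 0; 2->0 ok
  pos 15: y in {3}, choose 3; 0->3 ok
  pos 16: x in {0,2}, choose 2; 3->2 ok
  pos 17: x in {0,2}, choose 0; 2->0 ok

0,3,2,0,1,2,0,2,0,1,2,2,2,2,0,3,2,0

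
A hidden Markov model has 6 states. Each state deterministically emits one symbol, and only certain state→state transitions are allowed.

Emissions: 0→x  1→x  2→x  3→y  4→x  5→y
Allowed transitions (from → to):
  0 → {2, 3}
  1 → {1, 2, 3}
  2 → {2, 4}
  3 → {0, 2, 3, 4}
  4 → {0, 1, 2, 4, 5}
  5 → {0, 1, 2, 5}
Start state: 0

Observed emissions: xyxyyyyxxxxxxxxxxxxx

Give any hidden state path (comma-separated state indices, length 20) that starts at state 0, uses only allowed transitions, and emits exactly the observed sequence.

  pos 0: x in {0,1,2,4}, choose 0; start
  pos 1: y in {3,5}, choose 3; 0->3 ok
  pos 2: x in {0,1,2,4}, choose 4; 3->4 ok
  pos 3: y in {3,5}, choose 5; 4->5 ok
  pos 4: y in {3,5}, choose 5; 5->5 ok
  pos 5: y in {3,5}, choose 5; 5->5 ok
  pos 6: y in {3,5}, choose 5; 5->5 ok
  pos 7: x in {0,1,2,4}, choose 0; 5->0 ok
  pos 8: x in {0,1,2,4}, choose 2; 0->2 ok
  pos 9: x in {0,1,2,4}, choose 4; 2->4 ok
  pos 10: x in {0,1,2,4}, choose 0; 4->0 ok
  pos 11: x in {0,1,2,4}, choose 2; 0->2 ok
  pos 12: x in {0,1,2,4}, choose 4; 2->4 ok
  pos 13: x in {0,1,2,4}, choose 2; 4->2 ok
  pos 14: x in {0,1,2,4}, choose 2; 2->2 ok
  pos 15: x in {0,1,2,4}, choose 2; 2->2 ok
  pos 16: x in {0,1,2,4}, choose 2; 2->2 ok
  pos 17: x in {0,1,2,4}, choose 4; 2->4 ok
  pos 18: x in {0,1,2,4}, choose 2; 4->2 ok
  pos 19: x in {0,1,2,4}, choose 4; 2->4 ok

0,3,4,5,5,5,5,0,2,4,0,2,4,2,2,2,2,4,2,4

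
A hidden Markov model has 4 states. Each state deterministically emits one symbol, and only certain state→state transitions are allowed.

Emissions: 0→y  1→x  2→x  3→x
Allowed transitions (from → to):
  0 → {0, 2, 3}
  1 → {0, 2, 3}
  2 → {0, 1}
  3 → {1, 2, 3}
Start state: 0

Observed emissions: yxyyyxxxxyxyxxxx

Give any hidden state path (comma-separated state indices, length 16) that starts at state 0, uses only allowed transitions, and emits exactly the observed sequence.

  0: obs=y cand={0} pick 0 [start]
  1: obs=x cand={1,2,3} pick 2 [0->2 ok]
  2: obs=y cand={0} pick 0 [2->0 ok]
  3: obs=y cand={0} pick 0 [0->0 ok]
  4: obs=y cand={0} pick 0 [0->0 ok]
  5: obs=x cand={1,2,3} pick 3 [0->3 ok]
  6: obs=x cand={1,2,3} pick 3 [3->3 ok]
  7: obs=x cand={1,2,3} pick 3 [3->3 ok]
  8: obs=x cand={1,2,3} pick 2 [3->2 ok]
  9: obs=y cand={0} pick 0 [2->0 ok]
  10: obs=x cand={1,2,3} pick 2 [0->2 ok]
  11: obs=y cand={0} pick 0 [2->0 ok]
  12: obs=x cand={1,2,3} pick 3 [0->3 ok]
  13: obs=x cand={1,2,3} pick 2 [3->2 ok]
  14: obs=x cand={1,2,3} pick 1 [2->1 ok]
  15: obs=x cand={1,2,3} pick 3 [1->3 ok]

0,2,0,0,0,3,3,3,2,0,2,0,3,2,1,3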